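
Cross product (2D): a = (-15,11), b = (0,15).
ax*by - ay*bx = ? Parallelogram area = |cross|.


cross = -15*15 - 11*0 = -225 - 0 = -225
Parallelogram area = |-225| = 225

cross = -225, parallelogram area = 225


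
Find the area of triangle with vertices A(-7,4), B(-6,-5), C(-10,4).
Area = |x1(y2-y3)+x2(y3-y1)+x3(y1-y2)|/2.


-7*(-5-4) = 63
-6*(4-4) = 0
-10*(4+ 5) = -90
sum = -27
Area = |-27|/2 = 13.5000

13.5000 sq units


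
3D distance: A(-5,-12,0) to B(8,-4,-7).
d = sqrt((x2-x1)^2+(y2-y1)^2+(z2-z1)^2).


dx=13, dy=8, dz=-7
d = sqrt(169+64+49) = sqrt(282) = 16.7929

16.7929


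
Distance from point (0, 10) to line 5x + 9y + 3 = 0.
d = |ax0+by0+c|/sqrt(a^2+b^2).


|5*0 + 9*10 + 3| = |93| = 93
sqrt(25 + 81) = sqrt(106) = 10.2956
d = 93/sqrt(106) = 9.0330

9.0330


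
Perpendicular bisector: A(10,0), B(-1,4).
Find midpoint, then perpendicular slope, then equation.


Midpoint = (4.5, 2)
Slope of AB = dy/dx = 4/(-11) = -0.3636
Perp slope = -dx/dy = 11/4 = 2.7500
b = My - (perp slope)*Mx = 2 + (-11*4.5)/4 = 2 - 12.3750 = -10.3750

y = 2.7500x - 10.3750


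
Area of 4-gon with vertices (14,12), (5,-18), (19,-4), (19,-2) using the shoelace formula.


sum(xi*y_{i+1}) = 14*(-18) + 5*(-4) + 19*(-2) + 19*12 = -82
sum(yi*x_{i+1}) = 12*5 - 18*19 - 4*19 - 2*14 = -386
Area = |-82 + 386|/2 = 304/2 = 152.0000

152.0000 sq units


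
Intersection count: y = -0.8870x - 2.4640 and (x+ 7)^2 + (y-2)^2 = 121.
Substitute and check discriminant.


Substitute y = -0.8870x - 2.4640: (x+ 7)^2 + (-0.8870x- 2.4640-2)^2 = 121
Expand to Ax^2 + Bx + C = 0, where b-k = -4.464
A = 1+m^2 = 1.786769
B = 2(m(b-k) - h) = 2(-0.8870*(-4.464) + 7) = 21.919136
C = h^2 + (b-k)^2 - r^2 = 49 + 19.927296 - 121 = -52.072704
disc = B^2-4AC = 480.4485 + 372.1676 = 852.6161
disc > 0

2 intersection points


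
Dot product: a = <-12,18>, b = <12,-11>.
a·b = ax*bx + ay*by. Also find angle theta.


a·b = -12*12 + 18*(-11) = -144 - 198 = -342
|a| = sqrt(144+324) = 21.6333
|b| = sqrt(144+121) = 16.2788
cos(theta) = -342/(sqrt(468)*sqrt(265)) = -342/sqrt(124020) = -0.971136
theta = arccos(-342/sqrt(124020)) = 166.2005 degrees

a·b = -342, theta = 166.2005 deg


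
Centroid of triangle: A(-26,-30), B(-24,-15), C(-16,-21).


Gx = (-26- 24- 16)/3 = -66/3 = -22.0000
Gy = (-30- 15- 21)/3 = -66/3 = -22.0000

G = (-22.0000, -22.0000)


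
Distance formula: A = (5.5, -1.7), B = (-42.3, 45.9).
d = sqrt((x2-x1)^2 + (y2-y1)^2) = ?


dx = -42.3 - 5.5 = -47.8
dy = 45.9 + 1.7 = 47.6
d = sqrt(2284.84 + 2265.76) = sqrt(4550.6) = 67.4581

67.4581


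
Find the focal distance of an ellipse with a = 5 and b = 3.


c^2 = 5^2 - 3^2 = 25 - 9 = 16
c = sqrt(16) = 4.0000

c = 4.0000


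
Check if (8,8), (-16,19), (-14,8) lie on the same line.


8*(19-8) - 16*(8-8) - 14*(8-19)
= 88 + 0 + 154 = 242

No, not collinear (determinant = 242)


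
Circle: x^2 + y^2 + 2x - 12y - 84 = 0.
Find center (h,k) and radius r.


h = -D/2 = -2/2 = -1
k = -E/2 = 12/2 = 6
r^2 = h^2 + k^2 - F = 1 + 36 + 84 = 121
r = 11

Center (-1, 6), radius = 11


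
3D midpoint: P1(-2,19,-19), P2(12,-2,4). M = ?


Mx = (-2+12)/2 = 5.0000
My = (19- 2)/2 = 8.5000
Mz = (-19+4)/2 = -7.5000

M = (5.0000, 8.5000, -7.5000)


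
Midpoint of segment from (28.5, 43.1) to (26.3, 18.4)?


Mx = (28.5 + 26.3)/2 = 54.8/2 = 27.4000
My = (43.1 + 18.4)/2 = 61.5/2 = 30.7500

(27.4000, 30.7500)


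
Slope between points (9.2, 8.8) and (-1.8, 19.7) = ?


dy = 19.7 - 8.8 = 10.9
dx = -1.8 - 9.2 = -11.0
m = 10.9/(-11.0) = -0.9909

m = -0.9909


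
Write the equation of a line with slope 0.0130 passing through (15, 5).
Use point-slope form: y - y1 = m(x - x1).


y - 5 = 0.0130(x - 15)
y = 0.0130x + 5 - 0.0130*15
y = 0.0130x + 4.8050

y = 0.0130x + 4.8050


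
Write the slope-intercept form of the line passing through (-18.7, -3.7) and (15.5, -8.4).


m = (-4.7)/(34.2) = -0.1374
b = y1 - m*x1 = -3.7 - (-4.7*(-18.7))/(34.2) = -3.7 - 2.5699 = -6.2699

y = -0.1374x - 6.2699


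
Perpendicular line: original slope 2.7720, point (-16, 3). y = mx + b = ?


Perpendicular slope = -1/m1 = -1/2.7720 = -0.3608
b2 = y0 - m2*x0 = 3 - 16/2.7720 = 3 - 5.7720 = -2.7720

y = -0.3608x - 2.7720


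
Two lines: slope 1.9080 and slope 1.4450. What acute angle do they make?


m1-m2 = 0.463
1+m1*m2 = 3.75706
tan(theta) = |0.463/3.75706| = 0.123235
theta = arctan(|0.463/3.75706|) = 7.0254 degrees (acute angle)

7.0254 degrees


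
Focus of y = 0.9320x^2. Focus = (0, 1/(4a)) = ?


a = 0.9320
4a = 3.7280
focus = (0, 1/3.7280) = (0, 0.2682)

Focus = (0, 0.2682)


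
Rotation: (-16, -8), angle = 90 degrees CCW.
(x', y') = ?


cos(90) = 0, sin(90) = 1
x' = -16*0 + 8*1 = 8
y' = -16*1 - 8*0 = -16

(8, -16)


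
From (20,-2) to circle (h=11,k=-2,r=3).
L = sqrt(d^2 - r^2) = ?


d = sqrt((20-11)^2 + (-2+ 2)^2) = sqrt(81+0) = 9.0000
L = sqrt(81.0000 - 9) = sqrt(72.0000) = 8.4853

8.4853


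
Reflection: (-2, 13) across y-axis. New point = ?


Reflection rule for y-axis: (-x, y)
(-2, 13) -> (2, 13)

(2, 13)


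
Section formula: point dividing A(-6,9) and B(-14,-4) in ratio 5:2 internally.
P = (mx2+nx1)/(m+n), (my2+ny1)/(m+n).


Px = (5*(-14) + 2*(-6))/7 = -82/7 = -11.7143
Py = (5*(-4) + 2*9)/7 = -2/7 = -0.2857

P = (-11.7143, -0.2857)


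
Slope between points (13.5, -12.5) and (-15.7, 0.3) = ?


dy = 0.3 + 12.5 = 12.8
dx = -15.7 - 13.5 = -29.2
m = 12.8/(-29.2) = -0.4384

m = -0.4384


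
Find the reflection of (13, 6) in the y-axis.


Reflection rule for y-axis: (-x, y)
(13, 6) -> (-13, 6)

(-13, 6)


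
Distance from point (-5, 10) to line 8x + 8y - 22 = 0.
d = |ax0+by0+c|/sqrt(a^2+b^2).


|8*(-5) + 8*10 - 22| = |18| = 18
sqrt(64 + 64) = sqrt(128) = 11.3137
d = 18/sqrt(128) = 1.5910

1.5910


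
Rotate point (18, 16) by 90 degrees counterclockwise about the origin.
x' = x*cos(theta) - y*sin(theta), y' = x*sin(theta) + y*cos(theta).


cos(90) = 0, sin(90) = 1
x' = 18*0 - 16*1 = -16
y' = 18*1 + 16*0 = 18

(-16, 18)


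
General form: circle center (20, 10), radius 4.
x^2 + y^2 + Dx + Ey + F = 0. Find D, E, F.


(x-20)^2 + (y-10)^2 = 4^2
D = -2h = -40, E = -2k = -20
F = h^2+k^2-r^2 = 400+100-16 = 484

D = -40, E = -20, F = 484


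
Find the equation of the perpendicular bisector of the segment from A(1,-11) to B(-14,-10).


Midpoint = (-6.5, -10.5)
Slope of AB = dy/dx = 1/(-15) = -0.0667
Perp slope = -dx/dy = 15/1 = 15.0000
b = My - (perp slope)*Mx = -10.5 + (-15*(-6.5))/1 = -10.5 + 97.5000 = 87.0000

y = 15.0000x + 87.0000


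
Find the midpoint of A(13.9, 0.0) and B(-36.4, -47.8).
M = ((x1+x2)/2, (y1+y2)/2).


Mx = (13.9 - 36.4)/2 = -22.5/2 = -11.2500
My = (0.0 - 47.8)/2 = -47.8/2 = -23.9000

(-11.2500, -23.9000)


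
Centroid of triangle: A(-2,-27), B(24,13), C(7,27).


Gx = (-2+24+7)/3 = 29/3 = 9.6667
Gy = (-27+13+27)/3 = 13/3 = 4.3333

G = (9.6667, 4.3333)


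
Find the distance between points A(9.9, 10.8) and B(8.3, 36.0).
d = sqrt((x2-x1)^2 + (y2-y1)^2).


dx = 8.3 - 9.9 = -1.6
dy = 36.0 - 10.8 = 25.2
d = sqrt(2.56 + 635.04) = sqrt(637.6) = 25.2507

25.2507


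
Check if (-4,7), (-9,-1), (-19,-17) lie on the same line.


-4*(-1+ 17) - 9*(-17-7) - 19*(7+ 1)
= -64 + 216 - 152 = 0

Yes, collinear (determinant = 0)


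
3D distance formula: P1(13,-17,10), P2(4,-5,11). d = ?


dx=-9, dy=12, dz=1
d = sqrt(81+144+1) = sqrt(226) = 15.0333

15.0333


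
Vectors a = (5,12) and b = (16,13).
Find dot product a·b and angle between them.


a·b = 5*16 + 12*13 = 80 + 156 = 236
|a| = sqrt(25+144) = 13.0000
|b| = sqrt(256+169) = 20.6155
cos(theta) = 236/(sqrt(169)*sqrt(425)) = 236/sqrt(71825) = 0.880591
theta = arccos(236/sqrt(71825)) = 28.2863 degrees

a·b = 236, theta = 28.2863 deg


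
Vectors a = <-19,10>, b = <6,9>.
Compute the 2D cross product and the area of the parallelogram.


cross = -19*9 - 10*6 = -171 - 60 = -231
Parallelogram area = |-231| = 231

cross = -231, parallelogram area = 231


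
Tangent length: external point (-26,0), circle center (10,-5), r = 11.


d = sqrt((-26-10)^2 + (0+ 5)^2) = sqrt(1296+25) = 36.3456
L = sqrt(1321.0000 - 121) = sqrt(1200.0000) = 34.6410

34.6410


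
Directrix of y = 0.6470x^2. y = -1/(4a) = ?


a = 0.6470
1/(4a) = 0.3864
directrix: y = -0.3864 = -0.3864

y = -0.3864


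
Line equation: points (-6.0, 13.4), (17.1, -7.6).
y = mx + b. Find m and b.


m = (-21.0)/(23.1) = -0.9091
b = y1 - m*x1 = 13.4 - (-21.0*(-6.0))/(23.1) = 13.4 - 5.4545 = 7.9455

y = -0.9091x + 7.9455


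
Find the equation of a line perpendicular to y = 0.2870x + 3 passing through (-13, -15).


Perpendicular slope = -1/m1 = -1/0.2870 = -3.4843
b2 = y0 - m2*x0 = -15 - 13/0.2870 = -15 - 45.2962 = -60.2962

y = -3.4843x - 60.2962


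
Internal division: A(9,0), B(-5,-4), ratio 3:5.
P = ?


Px = (3*(-5) + 5*9)/8 = 30/8 = 3.7500
Py = (3*(-4) + 5*0)/8 = -12/8 = -1.5000

P = (3.7500, -1.5000)


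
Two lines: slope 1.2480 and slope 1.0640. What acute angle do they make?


m1-m2 = 0.184
1+m1*m2 = 2.327872
tan(theta) = |0.184/2.327872| = 0.079042
theta = arctan(|0.184/2.327872|) = 4.5194 degrees (acute angle)

4.5194 degrees


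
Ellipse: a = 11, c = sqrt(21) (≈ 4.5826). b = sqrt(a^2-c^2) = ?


b^2 = 11^2 - (sqrt(21))^2 = 121 - 21 = 100
b = sqrt(100) = 10

b = 10


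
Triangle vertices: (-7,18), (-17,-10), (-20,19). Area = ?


-7*(-10-19) = 203
-17*(19-18) = -17
-20*(18+ 10) = -560
sum = -374
Area = |-374|/2 = 187.0000

187.0000 sq units


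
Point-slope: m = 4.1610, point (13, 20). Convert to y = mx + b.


y - 20 = 4.1610(x - 13)
y = 4.1610x + 20 - 4.1610*13
y = 4.1610x - 34.0930

y = 4.1610x - 34.0930


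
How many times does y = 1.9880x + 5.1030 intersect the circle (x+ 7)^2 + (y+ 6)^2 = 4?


Substitute y = 1.9880x + 5.1030: (x+ 7)^2 + (1.9880x+5.1030+ 6)^2 = 4
Expand to Ax^2 + Bx + C = 0, where b-k = 11.103
A = 1+m^2 = 4.952144
B = 2(m(b-k) - h) = 2(1.9880*11.103 + 7) = 58.145528
C = h^2 + (b-k)^2 - r^2 = 49 + 123.276609 - 4 = 168.276609
disc = B^2-4AC = 3380.9024 - 3333.3200 = 47.5824
disc > 0

2 intersection points


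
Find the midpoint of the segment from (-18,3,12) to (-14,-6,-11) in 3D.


Mx = (-18- 14)/2 = -16.0000
My = (3- 6)/2 = -1.5000
Mz = (12- 11)/2 = 0.5000

M = (-16.0000, -1.5000, 0.5000)


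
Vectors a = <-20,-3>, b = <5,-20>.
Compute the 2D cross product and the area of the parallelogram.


cross = -20*(-20) + 3*5 = 400 + 15 = 415
Parallelogram area = |415| = 415

cross = 415, parallelogram area = 415


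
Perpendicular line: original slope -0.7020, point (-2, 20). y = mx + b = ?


Perpendicular slope = -1/m1 = -1/(-0.7020) = 1.4245
b2 = y0 - m2*x0 = 20 - 2/(-0.7020) = 20 + 2.8490 = 22.8490

y = 1.4245x + 22.8490


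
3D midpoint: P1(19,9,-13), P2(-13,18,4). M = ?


Mx = (19- 13)/2 = 3.0000
My = (9+18)/2 = 13.5000
Mz = (-13+4)/2 = -4.5000

M = (3.0000, 13.5000, -4.5000)


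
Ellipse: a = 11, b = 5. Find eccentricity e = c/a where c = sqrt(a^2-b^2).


c = sqrt(121-25) = sqrt(96) = 9.7980
e = c/a = sqrt(96)/11 = 0.8907

e = 0.8907


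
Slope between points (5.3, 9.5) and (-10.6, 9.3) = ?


dy = 9.3 - 9.5 = -0.2
dx = -10.6 - 5.3 = -15.9
m = -0.2/(-15.9) = 0.0126

m = 0.0126


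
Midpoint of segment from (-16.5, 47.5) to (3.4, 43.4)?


Mx = (-16.5 + 3.4)/2 = -13.1/2 = -6.5500
My = (47.5 + 43.4)/2 = 90.9/2 = 45.4500

(-6.5500, 45.4500)


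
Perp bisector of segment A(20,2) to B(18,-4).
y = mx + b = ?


Midpoint = (19, -1)
Slope of AB = dy/dx = -6/(-2) = 3.0000
Perp slope = -dx/dy = -2/6 = -0.3333
b = My - (perp slope)*Mx = -1 + (-2*19)/(-6) = -1 + 6.3333 = 5.3333

y = -0.3333x + 5.3333


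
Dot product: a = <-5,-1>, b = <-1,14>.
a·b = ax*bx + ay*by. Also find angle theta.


a·b = -5*(-1) - 1*14 = 5 - 14 = -9
|a| = sqrt(25+1) = 5.0990
|b| = sqrt(1+196) = 14.0357
cos(theta) = -9/(sqrt(26)*sqrt(197)) = -9/sqrt(5122) = -0.125754
theta = arccos(-9/sqrt(5122)) = 97.2243 degrees

a·b = -9, theta = 97.2243 deg


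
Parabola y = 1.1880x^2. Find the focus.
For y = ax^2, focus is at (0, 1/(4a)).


a = 1.1880
4a = 4.7520
focus = (0, 1/4.7520) = (0, 0.2104)

Focus = (0, 0.2104)


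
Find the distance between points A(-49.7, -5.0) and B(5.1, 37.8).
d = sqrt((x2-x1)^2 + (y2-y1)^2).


dx = 5.1 + 49.7 = 54.8
dy = 37.8 + 5.0 = 42.8
d = sqrt(3003.04 + 1831.84) = sqrt(4834.88) = 69.5333

69.5333


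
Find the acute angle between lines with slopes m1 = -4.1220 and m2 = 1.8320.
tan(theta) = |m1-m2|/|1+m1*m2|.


m1-m2 = -5.954
1+m1*m2 = -6.551504
tan(theta) = |-5.954/(-6.551504)| = 0.908799
theta = arctan(|-5.954/(-6.551504)|) = 42.2645 degrees (acute angle)

42.2645 degrees


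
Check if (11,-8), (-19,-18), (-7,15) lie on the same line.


11*(-18-15) - 19*(15+ 8) - 7*(-8+ 18)
= -363 - 437 - 70 = -870

No, not collinear (determinant = -870)


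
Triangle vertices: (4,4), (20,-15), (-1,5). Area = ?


4*(-15-5) = -80
20*(5-4) = 20
-1*(4+ 15) = -19
sum = -79
Area = |-79|/2 = 39.5000

39.5000 sq units


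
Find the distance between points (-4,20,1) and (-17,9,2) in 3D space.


dx=-13, dy=-11, dz=1
d = sqrt(169+121+1) = sqrt(291) = 17.0587

17.0587


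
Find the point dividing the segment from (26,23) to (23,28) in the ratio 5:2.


Px = (5*23 + 2*26)/7 = 167/7 = 23.8571
Py = (5*28 + 2*23)/7 = 186/7 = 26.5714

P = (23.8571, 26.5714)


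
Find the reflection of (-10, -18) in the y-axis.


Reflection rule for y-axis: (-x, y)
(-10, -18) -> (10, -18)

(10, -18)


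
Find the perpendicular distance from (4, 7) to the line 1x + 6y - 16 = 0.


|1*4 + 6*7 - 16| = |30| = 30
sqrt(1 + 36) = sqrt(37) = 6.0828
d = 30/sqrt(37) = 4.9320

4.9320


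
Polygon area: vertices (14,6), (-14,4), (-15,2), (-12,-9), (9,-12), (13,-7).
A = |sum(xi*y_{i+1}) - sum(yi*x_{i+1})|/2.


sum(xi*y_{i+1}) = 14*4 - 14*2 - 15*(-9) - 12*(-12) + 9*(-7) + 13*6 = 322
sum(yi*x_{i+1}) = 6*(-14) + 4*(-15) + 2*(-12) - 9*9 - 12*13 - 7*14 = -503
Area = |322 + 503|/2 = 825/2 = 412.5000

412.5000 sq units


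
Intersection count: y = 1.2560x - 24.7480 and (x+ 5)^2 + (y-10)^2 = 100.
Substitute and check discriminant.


Substitute y = 1.2560x - 24.7480: (x+ 5)^2 + (1.2560x- 24.7480-10)^2 = 100
Expand to Ax^2 + Bx + C = 0, where b-k = -34.748
A = 1+m^2 = 2.577536
B = 2(m(b-k) - h) = 2(1.2560*(-34.748) + 5) = -77.286976
C = h^2 + (b-k)^2 - r^2 = 25 + 1207.423504 - 100 = 1132.423504
disc = B^2-4AC = 5973.2767 - 11675.4494 = -5702.1727
disc < 0

0 intersection points


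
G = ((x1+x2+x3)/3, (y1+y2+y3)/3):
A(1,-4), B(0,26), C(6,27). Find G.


Gx = (1+0+6)/3 = 7/3 = 2.3333
Gy = (-4+26+27)/3 = 49/3 = 16.3333

G = (2.3333, 16.3333)


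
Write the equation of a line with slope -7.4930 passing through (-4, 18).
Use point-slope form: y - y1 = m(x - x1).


y - 18 = -7.4930(x + 4)
y = -7.4930x + 18 + 7.4930*(-4)
y = -7.4930x - 11.9720

y = -7.4930x - 11.9720


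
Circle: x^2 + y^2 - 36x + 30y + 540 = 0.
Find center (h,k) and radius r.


h = -D/2 = 36/2 = 18
k = -E/2 = -30/2 = -15
r^2 = h^2 + k^2 - F = 324 + 225 - 540 = 9
r = 3

Center (18, -15), radius = 3


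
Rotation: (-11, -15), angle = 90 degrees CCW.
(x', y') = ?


cos(90) = 0, sin(90) = 1
x' = -11*0 + 15*1 = 15
y' = -11*1 - 15*0 = -11

(15, -11)


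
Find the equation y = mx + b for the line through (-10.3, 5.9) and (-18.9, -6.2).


m = (-12.1)/(-8.6) = 1.4070
b = y1 - m*x1 = 5.9 - (-12.1*(-10.3))/(-8.6) = 5.9 + 14.4919 = 20.3919

y = 1.4070x + 20.3919


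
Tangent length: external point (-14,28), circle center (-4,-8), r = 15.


d = sqrt((-14+ 4)^2 + (28+ 8)^2) = sqrt(100+1296) = 37.3631
L = sqrt(1396.0000 - 225) = sqrt(1171.0000) = 34.2199

34.2199


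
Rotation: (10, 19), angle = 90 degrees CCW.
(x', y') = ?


cos(90) = 0, sin(90) = 1
x' = 10*0 - 19*1 = -19
y' = 10*1 + 19*0 = 10

(-19, 10)


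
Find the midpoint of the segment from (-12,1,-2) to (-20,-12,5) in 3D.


Mx = (-12- 20)/2 = -16.0000
My = (1- 12)/2 = -5.5000
Mz = (-2+5)/2 = 1.5000

M = (-16.0000, -5.5000, 1.5000)


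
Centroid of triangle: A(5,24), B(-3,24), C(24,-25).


Gx = (5- 3+24)/3 = 26/3 = 8.6667
Gy = (24+24- 25)/3 = 23/3 = 7.6667

G = (8.6667, 7.6667)


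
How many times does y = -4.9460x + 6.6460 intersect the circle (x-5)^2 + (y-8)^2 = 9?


Substitute y = -4.9460x + 6.6460: (x-5)^2 + (-4.9460x+6.6460-8)^2 = 9
Expand to Ax^2 + Bx + C = 0, where b-k = -1.354
A = 1+m^2 = 25.462916
B = 2(m(b-k) - h) = 2(-4.9460*(-1.354) - 5) = 3.393768
C = h^2 + (b-k)^2 - r^2 = 25 + 1.833316 - 9 = 17.833316
disc = B^2-4AC = 11.5177 - 1816.3529 = -1804.8352
disc < 0

0 intersection points


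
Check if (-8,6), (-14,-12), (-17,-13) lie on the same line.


-8*(-12+ 13) - 14*(-13-6) - 17*(6+ 12)
= -8 + 266 - 306 = -48

No, not collinear (determinant = -48)


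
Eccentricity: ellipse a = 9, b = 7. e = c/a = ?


c = sqrt(81-49) = sqrt(32) = 5.6569
e = c/a = sqrt(32)/9 = 0.6285

e = 0.6285


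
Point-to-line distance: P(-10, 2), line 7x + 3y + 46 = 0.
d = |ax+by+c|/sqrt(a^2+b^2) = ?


|7*(-10) + 3*2 + 46| = |-18| = 18
sqrt(49 + 9) = sqrt(58) = 7.6158
d = 18/sqrt(58) = 2.3635

2.3635


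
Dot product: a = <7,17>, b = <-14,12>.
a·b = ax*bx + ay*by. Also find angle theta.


a·b = 7*(-14) + 17*12 = -98 + 204 = 106
|a| = sqrt(49+289) = 18.3848
|b| = sqrt(196+144) = 18.4391
cos(theta) = 106/(sqrt(338)*sqrt(340)) = 106/sqrt(114920) = 0.312686
theta = arccos(106/sqrt(114920)) = 71.7788 degrees

a·b = 106, theta = 71.7788 deg


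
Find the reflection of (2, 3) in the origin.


Reflection rule for origin: (-x, -y)
(2, 3) -> (-2, -3)

(-2, -3)


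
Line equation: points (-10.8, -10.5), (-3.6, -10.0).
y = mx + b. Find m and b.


m = (0.5)/(7.2) = 0.0694
b = y1 - m*x1 = -10.5 - (0.5*(-10.8))/(7.2) = -10.5 + 0.7500 = -9.7500

y = 0.0694x - 9.7500


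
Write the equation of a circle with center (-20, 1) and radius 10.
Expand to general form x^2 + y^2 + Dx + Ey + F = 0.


(x+ 20)^2 + (y-1)^2 = 10^2
D = -2h = 40, E = -2k = -2
F = h^2+k^2-r^2 = 400+1-100 = 301

x^2 + y^2 + 40x - 2y + 301 = 0


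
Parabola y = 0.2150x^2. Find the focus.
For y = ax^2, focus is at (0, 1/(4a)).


a = 0.2150
4a = 0.8600
focus = (0, 1/0.8600) = (0, 1.1628)

Focus = (0, 1.1628)


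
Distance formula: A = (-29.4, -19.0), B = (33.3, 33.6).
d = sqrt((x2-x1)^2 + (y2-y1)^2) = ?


dx = 33.3 + 29.4 = 62.7
dy = 33.6 + 19.0 = 52.6
d = sqrt(3931.29 + 2766.76) = sqrt(6698.05) = 81.8416

81.8416


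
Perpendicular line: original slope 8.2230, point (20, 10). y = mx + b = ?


Perpendicular slope = -1/m1 = -1/8.2230 = -0.1216
b2 = y0 - m2*x0 = 10 + 20/8.2230 = 10 + 2.4322 = 12.4322

y = -0.1216x + 12.4322


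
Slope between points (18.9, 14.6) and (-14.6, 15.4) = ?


dy = 15.4 - 14.6 = 0.8
dx = -14.6 - 18.9 = -33.5
m = 0.8/(-33.5) = -0.0239

m = -0.0239


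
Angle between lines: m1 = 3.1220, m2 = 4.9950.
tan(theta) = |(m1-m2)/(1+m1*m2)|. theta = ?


m1-m2 = -1.873
1+m1*m2 = 16.59439
tan(theta) = |-1.873/16.59439| = 0.112869
theta = arctan(|-1.873/16.59439|) = 6.4397 degrees (acute angle)

6.4397 degrees


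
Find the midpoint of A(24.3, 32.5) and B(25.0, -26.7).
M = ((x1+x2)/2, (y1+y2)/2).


Mx = (24.3 + 25.0)/2 = 49.3/2 = 24.6500
My = (32.5 - 26.7)/2 = 5.8/2 = 2.9000

(24.6500, 2.9000)


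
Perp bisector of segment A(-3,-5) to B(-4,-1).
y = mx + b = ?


Midpoint = (-3.5, -3)
Slope of AB = dy/dx = 4/(-1) = -4.0000
Perp slope = -dx/dy = 1/4 = 0.2500
b = My - (perp slope)*Mx = -3 + (-1*(-3.5))/4 = -3 + 0.8750 = -2.1250

y = 0.2500x - 2.1250


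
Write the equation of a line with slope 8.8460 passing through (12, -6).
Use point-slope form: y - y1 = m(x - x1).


y + 6 = 8.8460(x - 12)
y = 8.8460x - 6 - 8.8460*12
y = 8.8460x - 112.1520

y = 8.8460x - 112.1520


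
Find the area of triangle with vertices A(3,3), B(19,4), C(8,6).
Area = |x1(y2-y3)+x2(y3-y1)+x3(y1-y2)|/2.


3*(4-6) = -6
19*(6-3) = 57
8*(3-4) = -8
sum = 43
Area = |43|/2 = 21.5000

21.5000 sq units


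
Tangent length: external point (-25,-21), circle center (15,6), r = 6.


d = sqrt((-25-15)^2 + (-21-6)^2) = sqrt(1600+729) = 48.2597
L = sqrt(2329.0000 - 36) = sqrt(2293.0000) = 47.8853

47.8853


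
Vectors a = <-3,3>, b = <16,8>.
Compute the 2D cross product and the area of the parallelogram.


cross = -3*8 - 3*16 = -24 - 48 = -72
Parallelogram area = |-72| = 72

cross = -72, parallelogram area = 72


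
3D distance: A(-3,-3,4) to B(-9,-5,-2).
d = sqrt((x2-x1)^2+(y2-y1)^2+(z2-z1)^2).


dx=-6, dy=-2, dz=-6
d = sqrt(36+4+36) = sqrt(76) = 8.7178

8.7178


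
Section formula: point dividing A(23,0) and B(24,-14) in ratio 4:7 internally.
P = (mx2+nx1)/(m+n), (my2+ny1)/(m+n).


Px = (4*24 + 7*23)/11 = 257/11 = 23.3636
Py = (4*(-14) + 7*0)/11 = -56/11 = -5.0909

P = (23.3636, -5.0909)


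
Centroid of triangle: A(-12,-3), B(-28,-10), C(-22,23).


Gx = (-12- 28- 22)/3 = -62/3 = -20.6667
Gy = (-3- 10+23)/3 = 10/3 = 3.3333

G = (-20.6667, 3.3333)


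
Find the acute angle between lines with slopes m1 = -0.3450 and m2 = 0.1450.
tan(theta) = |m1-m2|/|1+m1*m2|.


m1-m2 = -0.49
1+m1*m2 = 0.949975
tan(theta) = |-0.49/0.949975| = 0.515803
theta = arctan(|-0.49/0.949975|) = 27.2848 degrees (acute angle)

27.2848 degrees


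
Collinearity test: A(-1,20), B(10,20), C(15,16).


-1*(20-16) + 10*(16-20) + 15*(20-20)
= -4 - 40 + 0 = -44

No, not collinear (determinant = -44)


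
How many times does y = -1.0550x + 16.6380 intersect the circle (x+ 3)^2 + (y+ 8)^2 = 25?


Substitute y = -1.0550x + 16.6380: (x+ 3)^2 + (-1.0550x+16.6380+ 8)^2 = 25
Expand to Ax^2 + Bx + C = 0, where b-k = 24.638
A = 1+m^2 = 2.113025
B = 2(m(b-k) - h) = 2(-1.0550*24.638 + 3) = -45.98618
C = h^2 + (b-k)^2 - r^2 = 9 + 607.031044 - 25 = 591.031044
disc = B^2-4AC = 2114.7288 - 4995.4535 = -2880.7247
disc < 0

0 intersection points


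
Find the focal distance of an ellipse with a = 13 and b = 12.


c^2 = 13^2 - 12^2 = 169 - 144 = 25
c = sqrt(25) = 5.0000

c = 5.0000


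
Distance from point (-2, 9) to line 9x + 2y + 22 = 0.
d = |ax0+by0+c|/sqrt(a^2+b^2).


|9*(-2) + 2*9 + 22| = |22| = 22
sqrt(81 + 4) = sqrt(85) = 9.2195
d = 22/sqrt(85) = 2.3862

2.3862


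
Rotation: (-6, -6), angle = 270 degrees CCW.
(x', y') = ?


cos(270) = 0, sin(270) = -1
x' = -6*0 + 6*(-1) = -6
y' = -6*(-1) - 6*0 = 6

(-6, 6)


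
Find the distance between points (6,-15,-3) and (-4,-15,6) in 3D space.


dx=-10, dy=0, dz=9
d = sqrt(100+0+81) = sqrt(181) = 13.4536

13.4536


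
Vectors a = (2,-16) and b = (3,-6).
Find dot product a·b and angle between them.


a·b = 2*3 - 16*(-6) = 6 + 96 = 102
|a| = sqrt(4+256) = 16.1245
|b| = sqrt(9+36) = 6.7082
cos(theta) = 102/(sqrt(260)*sqrt(45)) = 102/sqrt(11700) = 0.942990
theta = arccos(102/sqrt(11700)) = 19.4400 degrees

a·b = 102, theta = 19.4400 deg


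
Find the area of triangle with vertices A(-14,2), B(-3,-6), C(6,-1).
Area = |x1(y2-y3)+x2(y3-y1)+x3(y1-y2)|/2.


-14*(-6+ 1) = 70
-3*(-1-2) = 9
6*(2+ 6) = 48
sum = 127
Area = |127|/2 = 63.5000

63.5000 sq units


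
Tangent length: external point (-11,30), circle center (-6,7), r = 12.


d = sqrt((-11+ 6)^2 + (30-7)^2) = sqrt(25+529) = 23.5372
L = sqrt(554.0000 - 144) = sqrt(410.0000) = 20.2485

20.2485


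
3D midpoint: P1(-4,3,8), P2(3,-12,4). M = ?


Mx = (-4+3)/2 = -0.5000
My = (3- 12)/2 = -4.5000
Mz = (8+4)/2 = 6.0000

M = (-0.5000, -4.5000, 6.0000)


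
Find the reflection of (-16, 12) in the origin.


Reflection rule for origin: (-x, -y)
(-16, 12) -> (16, -12)

(16, -12)


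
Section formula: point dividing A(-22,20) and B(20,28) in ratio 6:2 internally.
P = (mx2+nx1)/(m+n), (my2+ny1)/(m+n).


Px = (6*20 + 2*(-22))/8 = 76/8 = 9.5000
Py = (6*28 + 2*20)/8 = 208/8 = 26.0000

P = (9.5000, 26.0000)


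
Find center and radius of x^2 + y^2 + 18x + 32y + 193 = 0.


h = -D/2 = -18/2 = -9
k = -E/2 = -32/2 = -16
r^2 = h^2 + k^2 - F = 81 + 256 - 193 = 144
r = 12

Center (-9, -16), radius = 12


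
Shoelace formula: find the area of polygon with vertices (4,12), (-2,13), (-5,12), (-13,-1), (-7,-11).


sum(xi*y_{i+1}) = 4*13 - 2*12 - 5*(-1) - 13*(-11) - 7*12 = 92
sum(yi*x_{i+1}) = 12*(-2) + 13*(-5) + 12*(-13) - 1*(-7) - 11*4 = -282
Area = |92 + 282|/2 = 374/2 = 187.0000

187.0000 sq units


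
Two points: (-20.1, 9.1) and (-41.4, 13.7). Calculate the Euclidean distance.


dx = -41.4 + 20.1 = -21.3
dy = 13.7 - 9.1 = 4.6
d = sqrt(453.69 + 21.16) = sqrt(474.85) = 21.7911

21.7911


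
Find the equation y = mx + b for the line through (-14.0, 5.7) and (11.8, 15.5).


m = (9.8)/(25.8) = 0.3798
b = y1 - m*x1 = 5.7 - (9.8*(-14.0))/(25.8) = 5.7 + 5.3178 = 11.0178

y = 0.3798x + 11.0178


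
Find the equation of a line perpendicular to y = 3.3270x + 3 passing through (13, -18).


Perpendicular slope = -1/m1 = -1/3.3270 = -0.3006
b2 = y0 - m2*x0 = -18 + 13/3.3270 = -18 + 3.9074 = -14.0926

y = -0.3006x - 14.0926


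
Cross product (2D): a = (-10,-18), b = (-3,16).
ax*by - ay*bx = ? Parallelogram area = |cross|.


cross = -10*16 + 18*(-3) = -160 - 54 = -214
Parallelogram area = |-214| = 214

cross = -214, parallelogram area = 214


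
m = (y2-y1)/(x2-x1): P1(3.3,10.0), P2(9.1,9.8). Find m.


dy = 9.8 - 10.0 = -0.2
dx = 9.1 - 3.3 = 5.8
m = -0.2/5.8 = -0.0345

m = -0.0345


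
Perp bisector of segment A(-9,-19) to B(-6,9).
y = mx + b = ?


Midpoint = (-7.5, -5)
Slope of AB = dy/dx = 28/3 = 9.3333
Perp slope = -dx/dy = -3/28 = -0.1071
b = My - (perp slope)*Mx = -5 + (3*(-7.5))/28 = -5 - 0.8036 = -5.8036

y = -0.1071x - 5.8036


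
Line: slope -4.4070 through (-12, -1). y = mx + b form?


y + 1 = -4.4070(x + 12)
y = -4.4070x - 1 + 4.4070*(-12)
y = -4.4070x - 53.8840

y = -4.4070x - 53.8840


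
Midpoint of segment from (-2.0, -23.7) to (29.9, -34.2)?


Mx = (-2.0 + 29.9)/2 = 27.9/2 = 13.9500
My = (-23.7 - 34.2)/2 = -57.9/2 = -28.9500

(13.9500, -28.9500)


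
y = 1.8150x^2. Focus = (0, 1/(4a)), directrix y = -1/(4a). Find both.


a = 1.8150
1/(4a) = 0.1377
Focus = (0, 0.1377)
Directrix: y = -0.1377

Focus = (0, 0.1377), Directrix: y = -0.1377


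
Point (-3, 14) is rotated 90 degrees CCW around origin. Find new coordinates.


cos(90) = 0, sin(90) = 1
x' = -3*0 - 14*1 = -14
y' = -3*1 + 14*0 = -3

(-14, -3)


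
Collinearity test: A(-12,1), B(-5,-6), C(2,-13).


-12*(-6+ 13) - 5*(-13-1) + 2*(1+ 6)
= -84 + 70 + 14 = 0

Yes, collinear (determinant = 0)


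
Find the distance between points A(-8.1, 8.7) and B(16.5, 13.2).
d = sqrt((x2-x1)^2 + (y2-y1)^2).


dx = 16.5 + 8.1 = 24.6
dy = 13.2 - 8.7 = 4.5
d = sqrt(605.16 + 20.25) = sqrt(625.41) = 25.0082

25.0082


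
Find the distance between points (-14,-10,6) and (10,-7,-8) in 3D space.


dx=24, dy=3, dz=-14
d = sqrt(576+9+196) = sqrt(781) = 27.9464

27.9464


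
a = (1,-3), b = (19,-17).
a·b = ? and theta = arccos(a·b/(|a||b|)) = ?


a·b = 1*19 - 3*(-17) = 19 + 51 = 70
|a| = sqrt(1+9) = 3.1623
|b| = sqrt(361+289) = 25.4951
cos(theta) = 70/(sqrt(10)*sqrt(650)) = 70/sqrt(6500) = 0.868243
theta = arccos(70/sqrt(6500)) = 29.7449 degrees

a·b = 70, theta = 29.7449 deg


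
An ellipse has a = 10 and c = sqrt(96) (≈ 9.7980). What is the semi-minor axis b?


b^2 = 10^2 - (sqrt(96))^2 = 100 - 96 = 4
b = sqrt(4) = 2

b = 2


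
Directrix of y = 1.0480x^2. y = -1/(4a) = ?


a = 1.0480
1/(4a) = 0.2385
directrix: y = -0.2385 = -0.2385

y = -0.2385


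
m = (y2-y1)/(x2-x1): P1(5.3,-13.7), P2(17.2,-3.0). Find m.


dy = -3.0 + 13.7 = 10.7
dx = 17.2 - 5.3 = 11.9
m = 10.7/11.9 = 0.8992

m = 0.8992


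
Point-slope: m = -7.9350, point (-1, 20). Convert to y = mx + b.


y - 20 = -7.9350(x + 1)
y = -7.9350x + 20 + 7.9350*(-1)
y = -7.9350x + 12.0650

y = -7.9350x + 12.0650


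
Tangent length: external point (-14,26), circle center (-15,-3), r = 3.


d = sqrt((-14+ 15)^2 + (26+ 3)^2) = sqrt(1+841) = 29.0172
L = sqrt(842.0000 - 9) = sqrt(833.0000) = 28.8617

28.8617


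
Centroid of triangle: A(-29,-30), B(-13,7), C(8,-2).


Gx = (-29- 13+8)/3 = -34/3 = -11.3333
Gy = (-30+7- 2)/3 = -25/3 = -8.3333

G = (-11.3333, -8.3333)


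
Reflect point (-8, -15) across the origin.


Reflection rule for origin: (-x, -y)
(-8, -15) -> (8, 15)

(8, 15)


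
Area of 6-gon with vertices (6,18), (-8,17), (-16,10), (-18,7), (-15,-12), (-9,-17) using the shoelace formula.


sum(xi*y_{i+1}) = 6*17 - 8*10 - 16*7 - 18*(-12) - 15*(-17) - 9*18 = 219
sum(yi*x_{i+1}) = 18*(-8) + 17*(-16) + 10*(-18) + 7*(-15) - 12*(-9) - 17*6 = -695
Area = |219 + 695|/2 = 914/2 = 457.0000

457.0000 sq units


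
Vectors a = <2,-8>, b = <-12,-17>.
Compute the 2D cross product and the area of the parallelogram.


cross = 2*(-17) + 8*(-12) = -34 - 96 = -130
Parallelogram area = |-130| = 130

cross = -130, parallelogram area = 130


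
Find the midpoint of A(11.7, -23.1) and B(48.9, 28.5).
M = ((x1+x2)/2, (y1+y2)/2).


Mx = (11.7 + 48.9)/2 = 60.6/2 = 30.3000
My = (-23.1 + 28.5)/2 = 5.4/2 = 2.7000

(30.3000, 2.7000)


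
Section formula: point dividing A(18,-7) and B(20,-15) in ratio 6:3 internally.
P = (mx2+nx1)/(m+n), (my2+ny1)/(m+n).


Px = (6*20 + 3*18)/9 = 174/9 = 19.3333
Py = (6*(-15) + 3*(-7))/9 = -111/9 = -12.3333

P = (19.3333, -12.3333)


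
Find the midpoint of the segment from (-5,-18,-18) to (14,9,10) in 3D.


Mx = (-5+14)/2 = 4.5000
My = (-18+9)/2 = -4.5000
Mz = (-18+10)/2 = -4.0000

M = (4.5000, -4.5000, -4.0000)


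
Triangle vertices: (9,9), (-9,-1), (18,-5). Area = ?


9*(-1+ 5) = 36
-9*(-5-9) = 126
18*(9+ 1) = 180
sum = 342
Area = |342|/2 = 171.0000

171.0000 sq units


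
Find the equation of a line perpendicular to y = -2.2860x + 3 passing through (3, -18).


Perpendicular slope = -1/m1 = -1/(-2.2860) = 0.4374
b2 = y0 - m2*x0 = -18 + 3/(-2.2860) = -18 - 1.3123 = -19.3123

y = 0.4374x - 19.3123


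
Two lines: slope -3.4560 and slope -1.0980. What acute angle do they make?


m1-m2 = -2.358
1+m1*m2 = 4.794688
tan(theta) = |-2.358/4.794688| = 0.491794
theta = arctan(|-2.358/4.794688|) = 26.1877 degrees (acute angle)

26.1877 degrees


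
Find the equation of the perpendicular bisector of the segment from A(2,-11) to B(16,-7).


Midpoint = (9, -9)
Slope of AB = dy/dx = 4/14 = 0.2857
Perp slope = -dx/dy = -14/4 = -3.5000
b = My - (perp slope)*Mx = -9 + (14*9)/4 = -9 + 31.5000 = 22.5000

y = -3.5000x + 22.5000


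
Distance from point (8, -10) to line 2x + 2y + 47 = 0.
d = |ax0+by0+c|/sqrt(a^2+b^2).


|2*8 + 2*(-10) + 47| = |43| = 43
sqrt(4 + 4) = sqrt(8) = 2.8284
d = 43/sqrt(8) = 15.2028

15.2028


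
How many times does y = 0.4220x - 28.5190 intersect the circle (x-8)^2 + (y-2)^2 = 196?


Substitute y = 0.4220x - 28.5190: (x-8)^2 + (0.4220x- 28.5190-2)^2 = 196
Expand to Ax^2 + Bx + C = 0, where b-k = -30.519
A = 1+m^2 = 1.178084
B = 2(m(b-k) - h) = 2(0.4220*(-30.519) - 8) = -41.758036
C = h^2 + (b-k)^2 - r^2 = 64 + 931.409361 - 196 = 799.409361
disc = B^2-4AC = 1743.7336 - 3767.0855 = -2023.3519
disc < 0

0 intersection points


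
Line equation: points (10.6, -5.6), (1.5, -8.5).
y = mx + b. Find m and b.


m = (-2.9)/(-9.1) = 0.3187
b = y1 - m*x1 = -5.6 - (-2.9*10.6)/(-9.1) = -5.6 - 3.3780 = -8.9780

y = 0.3187x - 8.9780


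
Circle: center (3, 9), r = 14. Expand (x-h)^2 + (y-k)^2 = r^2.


(x-3)^2 + (y-9)^2 = 14^2
D = -2h = -6, E = -2k = -18
F = h^2+k^2-r^2 = 9+81-196 = -106

x^2 + y^2 - 6x - 18y - 106 = 0


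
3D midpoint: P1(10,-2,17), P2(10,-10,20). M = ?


Mx = (10+10)/2 = 10.0000
My = (-2- 10)/2 = -6.0000
Mz = (17+20)/2 = 18.5000

M = (10.0000, -6.0000, 18.5000)


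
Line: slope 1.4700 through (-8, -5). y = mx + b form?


y + 5 = 1.4700(x + 8)
y = 1.4700x - 5 - 1.4700*(-8)
y = 1.4700x + 6.7600

y = 1.4700x + 6.7600


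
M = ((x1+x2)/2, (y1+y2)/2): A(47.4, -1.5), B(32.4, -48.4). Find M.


Mx = (47.4 + 32.4)/2 = 79.8/2 = 39.9000
My = (-1.5 - 48.4)/2 = -49.9/2 = -24.9500

(39.9000, -24.9500)


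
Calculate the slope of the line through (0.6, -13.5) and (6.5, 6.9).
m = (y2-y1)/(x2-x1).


dy = 6.9 + 13.5 = 20.4
dx = 6.5 - 0.6 = 5.9
m = 20.4/5.9 = 3.4576

m = 3.4576


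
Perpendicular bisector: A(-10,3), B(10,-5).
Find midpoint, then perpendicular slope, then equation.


Midpoint = (0, -1)
Slope of AB = dy/dx = -8/20 = -0.4000
Perp slope = -dx/dy = 20/8 = 2.5000
b = My - (perp slope)*Mx = -1 + (20*0)/(-8) = -1 + 0 = -1.0000

y = 2.5000x - 1.0000


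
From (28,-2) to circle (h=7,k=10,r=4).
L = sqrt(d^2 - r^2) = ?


d = sqrt((28-7)^2 + (-2-10)^2) = sqrt(441+144) = 24.1868
L = sqrt(585.0000 - 16) = sqrt(569.0000) = 23.8537

23.8537


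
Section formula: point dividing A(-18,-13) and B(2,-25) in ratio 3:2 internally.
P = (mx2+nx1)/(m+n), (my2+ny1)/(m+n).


Px = (3*2 + 2*(-18))/5 = -30/5 = -6.0000
Py = (3*(-25) + 2*(-13))/5 = -101/5 = -20.2000

P = (-6.0000, -20.2000)


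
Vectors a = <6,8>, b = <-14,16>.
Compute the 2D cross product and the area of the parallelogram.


cross = 6*16 - 8*(-14) = 96 + 112 = 208
Parallelogram area = |208| = 208

cross = 208, parallelogram area = 208


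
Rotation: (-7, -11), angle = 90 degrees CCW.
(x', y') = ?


cos(90) = 0, sin(90) = 1
x' = -7*0 + 11*1 = 11
y' = -7*1 - 11*0 = -7

(11, -7)


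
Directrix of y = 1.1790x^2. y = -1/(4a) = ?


a = 1.1790
1/(4a) = 0.2120
directrix: y = -0.2120 = -0.2120

y = -0.2120


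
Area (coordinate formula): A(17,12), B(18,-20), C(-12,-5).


17*(-20+ 5) = -255
18*(-5-12) = -306
-12*(12+ 20) = -384
sum = -945
Area = |-945|/2 = 472.5000

472.5000 sq units


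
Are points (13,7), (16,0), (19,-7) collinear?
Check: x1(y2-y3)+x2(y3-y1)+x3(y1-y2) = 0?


13*(0+ 7) + 16*(-7-7) + 19*(7-0)
= 91 - 224 + 133 = 0

Yes, collinear (determinant = 0)


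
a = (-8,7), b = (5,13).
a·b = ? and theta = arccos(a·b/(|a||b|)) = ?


a·b = -8*5 + 7*13 = -40 + 91 = 51
|a| = sqrt(64+49) = 10.6301
|b| = sqrt(25+169) = 13.9284
cos(theta) = 51/(sqrt(113)*sqrt(194)) = 51/sqrt(21922) = 0.344453
theta = arccos(51/sqrt(21922)) = 69.8516 degrees

a·b = 51, theta = 69.8516 deg


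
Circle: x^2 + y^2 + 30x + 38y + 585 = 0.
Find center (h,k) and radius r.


h = -D/2 = -30/2 = -15
k = -E/2 = -38/2 = -19
r^2 = h^2 + k^2 - F = 225 + 361 - 585 = 1
r = 1

Center (-15, -19), radius = 1


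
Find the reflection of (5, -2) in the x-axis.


Reflection rule for x-axis: (x, -y)
(5, -2) -> (5, 2)

(5, 2)


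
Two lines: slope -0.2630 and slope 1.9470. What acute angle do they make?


m1-m2 = -2.21
1+m1*m2 = 0.487939
tan(theta) = |-2.21/0.487939| = 4.529255
theta = arctan(|-2.21/0.487939|) = 77.5496 degrees (acute angle)

77.5496 degrees


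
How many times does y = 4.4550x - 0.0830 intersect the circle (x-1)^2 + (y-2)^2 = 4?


Substitute y = 4.4550x - 0.0830: (x-1)^2 + (4.4550x- 0.0830-2)^2 = 4
Expand to Ax^2 + Bx + C = 0, where b-k = -2.083
A = 1+m^2 = 20.847025
B = 2(m(b-k) - h) = 2(4.4550*(-2.083) - 1) = -20.55953
C = h^2 + (b-k)^2 - r^2 = 1 + 4.338889 - 4 = 1.338889
disc = B^2-4AC = 422.6943 - 111.6474 = 311.0469
disc > 0

2 intersection points


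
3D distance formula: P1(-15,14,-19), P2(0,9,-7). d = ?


dx=15, dy=-5, dz=12
d = sqrt(225+25+144) = sqrt(394) = 19.8494

19.8494


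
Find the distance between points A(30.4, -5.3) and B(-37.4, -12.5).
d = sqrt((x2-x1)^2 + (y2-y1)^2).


dx = -37.4 - 30.4 = -67.8
dy = -12.5 + 5.3 = -7.2
d = sqrt(4596.84 + 51.84) = sqrt(4648.68) = 68.1812

68.1812


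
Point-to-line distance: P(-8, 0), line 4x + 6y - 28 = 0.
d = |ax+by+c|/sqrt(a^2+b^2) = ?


|4*(-8) + 6*0 - 28| = |-60| = 60
sqrt(16 + 36) = sqrt(52) = 7.2111
d = 60/sqrt(52) = 8.3205

8.3205


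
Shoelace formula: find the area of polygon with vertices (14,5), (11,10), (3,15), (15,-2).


sum(xi*y_{i+1}) = 14*10 + 11*15 + 3*(-2) + 15*5 = 374
sum(yi*x_{i+1}) = 5*11 + 10*3 + 15*15 - 2*14 = 282
Area = |374 - 282|/2 = 92/2 = 46.0000

46.0000 sq units


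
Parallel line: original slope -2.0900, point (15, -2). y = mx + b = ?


Parallel lines have equal slopes.
m2 = -2.0900
b2 = -2 + 2.0900*15 = 29.3500

y = -2.0900x + 29.3500


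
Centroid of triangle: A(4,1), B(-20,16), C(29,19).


Gx = (4- 20+29)/3 = 13/3 = 4.3333
Gy = (1+16+19)/3 = 36/3 = 12.0000

G = (4.3333, 12.0000)


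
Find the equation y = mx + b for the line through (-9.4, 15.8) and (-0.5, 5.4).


m = (-10.4)/(8.9) = -1.1685
b = y1 - m*x1 = 15.8 - (-10.4*(-9.4))/(8.9) = 15.8 - 10.9843 = 4.8157

y = -1.1685x + 4.8157


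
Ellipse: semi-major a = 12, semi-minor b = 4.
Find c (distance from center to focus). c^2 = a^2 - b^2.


c^2 = 12^2 - 4^2 = 144 - 16 = 128
c = sqrt(128) = 11.3137

c = 11.3137


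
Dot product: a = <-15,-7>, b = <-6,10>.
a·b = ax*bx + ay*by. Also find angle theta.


a·b = -15*(-6) - 7*10 = 90 - 70 = 20
|a| = sqrt(225+49) = 16.5529
|b| = sqrt(36+100) = 11.6619
cos(theta) = 20/(sqrt(274)*sqrt(136)) = 20/sqrt(37264) = 0.103606
theta = arccos(20/sqrt(37264)) = 84.0531 degrees

a·b = 20, theta = 84.0531 deg


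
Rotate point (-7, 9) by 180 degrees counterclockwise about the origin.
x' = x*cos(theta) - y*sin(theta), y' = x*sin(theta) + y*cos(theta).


cos(180) = -1, sin(180) = 0
x' = -7*(-1) - 9*0 = 7
y' = -7*0 + 9*(-1) = -9

(7, -9)


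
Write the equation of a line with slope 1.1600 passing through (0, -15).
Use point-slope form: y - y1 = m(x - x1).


y + 15 = 1.1600(x - 0)
y = 1.1600x - 15 - 1.1600*0
y = 1.1600x - 15.0000

y = 1.1600x - 15.0000


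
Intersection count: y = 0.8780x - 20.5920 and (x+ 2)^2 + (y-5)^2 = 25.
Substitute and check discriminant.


Substitute y = 0.8780x - 20.5920: (x+ 2)^2 + (0.8780x- 20.5920-5)^2 = 25
Expand to Ax^2 + Bx + C = 0, where b-k = -25.592
A = 1+m^2 = 1.770884
B = 2(m(b-k) - h) = 2(0.8780*(-25.592) + 2) = -40.939552
C = h^2 + (b-k)^2 - r^2 = 4 + 654.950464 - 25 = 633.950464
disc = B^2-4AC = 1676.0469 - 4490.6109 = -2814.5640
disc < 0

0 intersection points


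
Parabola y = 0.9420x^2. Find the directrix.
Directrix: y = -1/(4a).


a = 0.9420
1/(4a) = 0.2654
directrix: y = -0.2654 = -0.2654

y = -0.2654


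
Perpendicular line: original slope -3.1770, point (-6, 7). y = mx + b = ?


Perpendicular slope = -1/m1 = -1/(-3.1770) = 0.3148
b2 = y0 - m2*x0 = 7 - 6/(-3.1770) = 7 + 1.8886 = 8.8886

y = 0.3148x + 8.8886


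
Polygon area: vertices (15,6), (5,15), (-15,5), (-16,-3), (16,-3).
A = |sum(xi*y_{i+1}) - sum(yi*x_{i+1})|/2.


sum(xi*y_{i+1}) = 15*15 + 5*5 - 15*(-3) - 16*(-3) + 16*6 = 439
sum(yi*x_{i+1}) = 6*5 + 15*(-15) + 5*(-16) - 3*16 - 3*15 = -368
Area = |439 + 368|/2 = 807/2 = 403.5000

403.5000 sq units


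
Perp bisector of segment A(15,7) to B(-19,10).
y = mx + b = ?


Midpoint = (-2, 8.5)
Slope of AB = dy/dx = 3/(-34) = -0.0882
Perp slope = -dx/dy = 34/3 = 11.3333
b = My - (perp slope)*Mx = 8.5 + (-34*(-2))/3 = 8.5 + 22.6667 = 31.1667

y = 11.3333x + 31.1667


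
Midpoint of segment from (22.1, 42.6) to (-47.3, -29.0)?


Mx = (22.1 - 47.3)/2 = -25.2/2 = -12.6000
My = (42.6 - 29.0)/2 = 13.6/2 = 6.8000

(-12.6000, 6.8000)


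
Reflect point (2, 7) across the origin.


Reflection rule for origin: (-x, -y)
(2, 7) -> (-2, -7)

(-2, -7)


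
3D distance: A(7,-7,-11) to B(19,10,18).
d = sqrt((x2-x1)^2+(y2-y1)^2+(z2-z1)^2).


dx=12, dy=17, dz=29
d = sqrt(144+289+841) = sqrt(1274) = 35.6931

35.6931


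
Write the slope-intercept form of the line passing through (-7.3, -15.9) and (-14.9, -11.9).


m = (4.0)/(-7.6) = -0.5263
b = y1 - m*x1 = -15.9 - (4.0*(-7.3))/(-7.6) = -15.9 - 3.8421 = -19.7421

y = -0.5263x - 19.7421


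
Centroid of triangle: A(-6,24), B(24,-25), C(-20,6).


Gx = (-6+24- 20)/3 = -2/3 = -0.6667
Gy = (24- 25+6)/3 = 5/3 = 1.6667

G = (-0.6667, 1.6667)
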